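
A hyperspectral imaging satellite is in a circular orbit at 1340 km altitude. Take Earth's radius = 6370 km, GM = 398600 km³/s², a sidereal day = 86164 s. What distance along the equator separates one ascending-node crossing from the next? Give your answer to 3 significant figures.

Semi-major axis a = 6370 + 1340 = 7710 km. Period T = 2π√(a³/μ) = 2π√(7710³/398600) = 6737.4 s = 112.29 min.
During one orbit Earth rotates (6737.4 / 86164) × 360° = 28.15°.
At the equator that is 28.15° × (2π·6370/360) km/° = 28.15 × 111.2 = 3130 km.

3130 km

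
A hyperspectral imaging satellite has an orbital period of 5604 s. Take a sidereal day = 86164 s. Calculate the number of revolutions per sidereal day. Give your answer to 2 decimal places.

Orbits per sidereal day = 86164 / 5604.0 = 15.375.

15.38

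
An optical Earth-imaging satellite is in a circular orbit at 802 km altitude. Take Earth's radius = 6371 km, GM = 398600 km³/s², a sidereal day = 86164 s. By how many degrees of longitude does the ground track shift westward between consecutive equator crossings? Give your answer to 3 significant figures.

25.3°

Semi-major axis a = 6371 + 802 = 7173 km. Period T = 2π√(a³/μ) = 2π√(7173³/398600) = 6045.9 s = 100.77 min.
During one orbit Earth rotates (6045.9 / 86164) × 360° = 25.26°.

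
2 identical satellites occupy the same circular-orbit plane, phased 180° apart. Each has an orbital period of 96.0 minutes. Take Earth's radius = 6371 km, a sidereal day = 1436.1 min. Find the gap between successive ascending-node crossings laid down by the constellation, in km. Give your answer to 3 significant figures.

1340 km

T = 96.0 min = 5760.0 s.
Single-satellite node shift = (5760.0/86166) × 360° = 24.07°.
With 2 satellites evenly phased, successive equator crossings are 24.07/2 = 12.033° apart.
That is 12.033 × 111.2 = 1338 km at the equator.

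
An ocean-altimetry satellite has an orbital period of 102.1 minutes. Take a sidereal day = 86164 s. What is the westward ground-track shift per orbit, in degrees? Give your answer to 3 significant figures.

T = 102.1 min = 6126.0 s.
During one orbit Earth rotates (6126.0 / 86164) × 360° = 25.59°.

25.6°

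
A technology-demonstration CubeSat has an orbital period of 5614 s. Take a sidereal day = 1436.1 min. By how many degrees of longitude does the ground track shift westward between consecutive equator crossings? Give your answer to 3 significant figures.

23.5°

During one orbit Earth rotates (5614.0 / 86166) × 360° = 23.46°.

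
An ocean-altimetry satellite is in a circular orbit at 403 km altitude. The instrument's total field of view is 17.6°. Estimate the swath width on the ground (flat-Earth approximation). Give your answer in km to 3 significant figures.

Half-angle = 17.6°/2 = 8.8°.
Swath width ≈ 2h·tan(θ/2) = 2 × 403 × tan(8.8°) = 124.8 km.

125 km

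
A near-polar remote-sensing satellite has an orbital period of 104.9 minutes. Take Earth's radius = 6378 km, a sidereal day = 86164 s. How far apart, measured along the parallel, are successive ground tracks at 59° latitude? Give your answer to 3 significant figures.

1510 km

T = 104.9 min = 6294.0 s.
Node shift per orbit = (6294.0/86164) × 360° = 26.30°.
Equatorial spacing = 26.30 × 111.3 km/° = 2927 km.
At 59° latitude, spacing = 2927 × cos(59°) = 1508 km.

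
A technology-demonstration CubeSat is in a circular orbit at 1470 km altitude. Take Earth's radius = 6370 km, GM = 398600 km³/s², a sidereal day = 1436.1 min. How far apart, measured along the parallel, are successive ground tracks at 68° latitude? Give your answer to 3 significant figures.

Semi-major axis a = 6370 + 1470 = 7840 km. Period T = 2π√(a³/μ) = 2π√(7840³/398600) = 6908.5 s = 115.14 min.
Node shift per orbit = (6908.5/86166) × 360° = 28.86°.
Equatorial spacing = 28.86 × 111.2 km/° = 3209 km.
At 68° latitude, spacing = 3209 × cos(68°) = 1202 km.

1200 km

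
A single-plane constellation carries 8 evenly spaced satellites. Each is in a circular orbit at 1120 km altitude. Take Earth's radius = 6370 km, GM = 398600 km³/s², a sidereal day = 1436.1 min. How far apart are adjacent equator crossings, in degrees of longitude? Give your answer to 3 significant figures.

3.37°

Semi-major axis a = 6370 + 1120 = 7490 km. Period T = 2π√(a³/μ) = 2π√(7490³/398600) = 6451.1 s = 107.52 min.
Single-satellite node shift = (6451.1/86166) × 360° = 26.95°.
With 8 satellites evenly phased, successive equator crossings are 26.95/8 = 3.369° apart.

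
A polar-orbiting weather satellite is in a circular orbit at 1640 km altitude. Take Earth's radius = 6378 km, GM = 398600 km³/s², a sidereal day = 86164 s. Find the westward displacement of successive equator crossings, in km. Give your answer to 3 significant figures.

Semi-major axis a = 6378 + 1640 = 8018 km. Period T = 2π√(a³/μ) = 2π√(8018³/398600) = 7145.1 s = 119.09 min.
During one orbit Earth rotates (7145.1 / 86164) × 360° = 29.85°.
At the equator that is 29.85° × (2π·6378/360) km/° = 29.85 × 111.3 = 3323 km.

3320 km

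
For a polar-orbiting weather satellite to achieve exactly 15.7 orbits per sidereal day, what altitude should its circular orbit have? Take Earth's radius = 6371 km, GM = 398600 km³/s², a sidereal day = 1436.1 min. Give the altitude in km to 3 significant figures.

354 km

Required period T = 86166 / 15.7 = 5488.3 s.
From T = 2π√(a³/μ): a = (μ T²/4π²)^(1/3) = (398600 × 5488.3² / 4π²)^(1/3) = 6725 km.
Altitude h = a − R = 6725 − 6371 = 354 km.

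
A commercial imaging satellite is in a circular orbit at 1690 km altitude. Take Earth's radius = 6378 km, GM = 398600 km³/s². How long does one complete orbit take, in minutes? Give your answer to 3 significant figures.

120 min

Semi-major axis a = 6378 + 1690 = 8068 km. Period T = 2π√(a³/μ) = 2π√(8068³/398600) = 7212.1 s = 120.20 min.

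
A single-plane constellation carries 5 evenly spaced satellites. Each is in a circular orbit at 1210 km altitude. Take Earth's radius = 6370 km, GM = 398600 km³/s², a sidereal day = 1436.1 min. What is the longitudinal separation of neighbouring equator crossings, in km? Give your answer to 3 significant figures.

Semi-major axis a = 6370 + 1210 = 7580 km. Period T = 2π√(a³/μ) = 2π√(7580³/398600) = 6567.7 s = 109.46 min.
Single-satellite node shift = (6567.7/86166) × 360° = 27.44°.
With 5 satellites evenly phased, successive equator crossings are 27.44/5 = 5.488° apart.
That is 5.488 × 111.2 = 610 km at the equator.

610 km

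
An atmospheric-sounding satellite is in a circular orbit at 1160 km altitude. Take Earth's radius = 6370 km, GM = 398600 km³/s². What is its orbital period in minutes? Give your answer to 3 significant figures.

Semi-major axis a = 6370 + 1160 = 7530 km. Period T = 2π√(a³/μ) = 2π√(7530³/398600) = 6502.8 s = 108.38 min.

108 min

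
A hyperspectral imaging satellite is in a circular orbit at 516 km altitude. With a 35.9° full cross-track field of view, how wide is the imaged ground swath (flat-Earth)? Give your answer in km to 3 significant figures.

Half-angle = 35.9°/2 = 17.95°.
Swath width ≈ 2h·tan(θ/2) = 2 × 516 × tan(17.95°) = 334.3 km.

334 km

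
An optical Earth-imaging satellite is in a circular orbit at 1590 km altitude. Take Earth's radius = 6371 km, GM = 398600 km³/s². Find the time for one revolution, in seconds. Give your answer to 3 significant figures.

Semi-major axis a = 6371 + 1590 = 7961 km. Period T = 2π√(a³/μ) = 2π√(7961³/398600) = 7069.1 s = 117.82 min.

7070 seconds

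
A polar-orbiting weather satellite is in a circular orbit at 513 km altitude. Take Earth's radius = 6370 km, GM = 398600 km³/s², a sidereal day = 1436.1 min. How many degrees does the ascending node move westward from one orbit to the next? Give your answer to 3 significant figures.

23.7°

Semi-major axis a = 6370 + 513 = 6883 km. Period T = 2π√(a³/μ) = 2π√(6883³/398600) = 5683.0 s = 94.72 min.
During one orbit Earth rotates (5683.0 / 86166) × 360° = 23.74°.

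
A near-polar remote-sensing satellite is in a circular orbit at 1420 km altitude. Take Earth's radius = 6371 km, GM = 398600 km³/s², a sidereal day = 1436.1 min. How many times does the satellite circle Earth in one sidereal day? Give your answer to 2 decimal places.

Semi-major axis a = 6371 + 1420 = 7791 km. Period T = 2π√(a³/μ) = 2π√(7791³/398600) = 6843.9 s = 114.06 min.
Orbits per sidereal day = 86166 / 6843.9 = 12.590.

12.59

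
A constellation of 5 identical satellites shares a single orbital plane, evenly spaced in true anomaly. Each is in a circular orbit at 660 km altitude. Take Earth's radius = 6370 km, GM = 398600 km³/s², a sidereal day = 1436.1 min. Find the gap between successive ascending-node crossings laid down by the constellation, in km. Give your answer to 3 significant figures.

545 km

Semi-major axis a = 6370 + 660 = 7030 km. Period T = 2π√(a³/μ) = 2π√(7030³/398600) = 5866.0 s = 97.77 min.
Single-satellite node shift = (5866.0/86166) × 360° = 24.51°.
With 5 satellites evenly phased, successive equator crossings are 24.51/5 = 4.902° apart.
That is 4.902 × 111.2 = 545 km at the equator.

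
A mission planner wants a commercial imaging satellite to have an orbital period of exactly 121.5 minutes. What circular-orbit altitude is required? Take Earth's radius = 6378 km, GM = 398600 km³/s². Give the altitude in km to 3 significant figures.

T = 121.5 min = 7290.0 s.
From T = 2π√(a³/μ): a = (μ T²/4π²)^(1/3) = (398600 × 7290.0² / 4π²)^(1/3) = 8126 km.
Altitude h = a − R = 8126 − 6378 = 1748 km.

1750 km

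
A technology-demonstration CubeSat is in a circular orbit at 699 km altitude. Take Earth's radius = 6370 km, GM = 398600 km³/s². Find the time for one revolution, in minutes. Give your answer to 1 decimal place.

98.6 min

Semi-major axis a = 6370 + 699 = 7069 km. Period T = 2π√(a³/μ) = 2π√(7069³/398600) = 5914.9 s = 98.58 min.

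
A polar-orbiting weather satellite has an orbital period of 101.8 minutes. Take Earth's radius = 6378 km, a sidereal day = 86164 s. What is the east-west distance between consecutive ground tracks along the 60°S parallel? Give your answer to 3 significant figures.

1420 km

T = 101.8 min = 6108.0 s.
Node shift per orbit = (6108.0/86164) × 360° = 25.52°.
Equatorial spacing = 25.52 × 111.3 km/° = 2841 km.
At 60° latitude, spacing = 2841 × cos(60°) = 1420 km.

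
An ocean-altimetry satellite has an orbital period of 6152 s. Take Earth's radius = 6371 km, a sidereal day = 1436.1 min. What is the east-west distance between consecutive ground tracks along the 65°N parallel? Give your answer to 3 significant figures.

1210 km

Node shift per orbit = (6152.0/86166) × 360° = 25.70°.
Equatorial spacing = 25.70 × 111.2 km/° = 2858 km.
At 65° latitude, spacing = 2858 × cos(65°) = 1208 km.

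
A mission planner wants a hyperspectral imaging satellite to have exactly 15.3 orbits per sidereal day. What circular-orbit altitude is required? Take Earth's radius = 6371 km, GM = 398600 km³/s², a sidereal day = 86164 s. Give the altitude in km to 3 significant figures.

470 km

Required period T = 86164 / 15.3 = 5631.6 s.
From T = 2π√(a³/μ): a = (μ T²/4π²)^(1/3) = (398600 × 5631.6² / 4π²)^(1/3) = 6841 km.
Altitude h = a − R = 6841 − 6371 = 470 km.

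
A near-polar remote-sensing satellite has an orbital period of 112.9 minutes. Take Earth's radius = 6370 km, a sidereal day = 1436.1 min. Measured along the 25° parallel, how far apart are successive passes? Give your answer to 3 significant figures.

2850 km

T = 112.9 min = 6774.0 s.
Node shift per orbit = (6774.0/86166) × 360° = 28.30°.
Equatorial spacing = 28.30 × 111.2 km/° = 3147 km.
At 25° latitude, spacing = 3147 × cos(25°) = 2852 km.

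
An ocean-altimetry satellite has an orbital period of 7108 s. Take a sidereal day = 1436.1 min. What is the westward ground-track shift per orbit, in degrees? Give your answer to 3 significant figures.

29.7°

During one orbit Earth rotates (7108.0 / 86166) × 360° = 29.70°.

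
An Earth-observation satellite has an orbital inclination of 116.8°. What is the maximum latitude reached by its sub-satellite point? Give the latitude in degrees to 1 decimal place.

Retrograde orbit: the ground track reaches ±(180° − i) = ±(180 − 116.8) = ±63.2°.

63.2°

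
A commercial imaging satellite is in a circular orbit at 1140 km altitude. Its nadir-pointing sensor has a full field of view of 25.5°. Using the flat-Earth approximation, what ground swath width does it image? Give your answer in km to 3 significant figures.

516 km

Half-angle = 25.5°/2 = 12.75°.
Swath width ≈ 2h·tan(θ/2) = 2 × 1140 × tan(12.75°) = 515.9 km.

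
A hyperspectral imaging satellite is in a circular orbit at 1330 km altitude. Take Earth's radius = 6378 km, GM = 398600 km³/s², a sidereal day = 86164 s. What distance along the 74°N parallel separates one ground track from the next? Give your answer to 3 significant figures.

Semi-major axis a = 6378 + 1330 = 7708 km. Period T = 2π√(a³/μ) = 2π√(7708³/398600) = 6734.8 s = 112.25 min.
Node shift per orbit = (6734.8/86164) × 360° = 28.14°.
Equatorial spacing = 28.14 × 111.3 km/° = 3132 km.
At 74° latitude, spacing = 3132 × cos(74°) = 863 km.

863 km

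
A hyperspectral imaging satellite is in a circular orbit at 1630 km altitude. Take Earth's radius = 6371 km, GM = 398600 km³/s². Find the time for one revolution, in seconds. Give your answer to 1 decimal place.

Semi-major axis a = 6371 + 1630 = 8001 km. Period T = 2π√(a³/μ) = 2π√(8001³/398600) = 7122.4 s = 118.71 min.

7122.4 seconds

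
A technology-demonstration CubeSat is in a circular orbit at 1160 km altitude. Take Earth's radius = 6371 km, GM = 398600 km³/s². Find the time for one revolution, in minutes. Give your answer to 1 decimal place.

Semi-major axis a = 6371 + 1160 = 7531 km. Period T = 2π√(a³/μ) = 2π√(7531³/398600) = 6504.1 s = 108.40 min.

108.4 min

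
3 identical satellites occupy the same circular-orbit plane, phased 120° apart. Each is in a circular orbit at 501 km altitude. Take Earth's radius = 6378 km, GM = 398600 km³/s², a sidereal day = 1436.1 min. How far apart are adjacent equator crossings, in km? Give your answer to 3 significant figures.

Semi-major axis a = 6378 + 501 = 6879 km. Period T = 2π√(a³/μ) = 2π√(6879³/398600) = 5678.0 s = 94.63 min.
Single-satellite node shift = (5678.0/86166) × 360° = 23.72°.
With 3 satellites evenly phased, successive equator crossings are 23.72/3 = 7.908° apart.
That is 7.908 × 111.3 = 880 km at the equator.

880 km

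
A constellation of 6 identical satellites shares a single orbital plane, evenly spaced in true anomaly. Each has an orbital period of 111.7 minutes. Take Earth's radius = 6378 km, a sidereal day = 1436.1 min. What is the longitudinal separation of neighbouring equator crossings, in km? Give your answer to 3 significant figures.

T = 111.7 min = 6702.0 s.
Single-satellite node shift = (6702.0/86166) × 360° = 28.00°.
With 6 satellites evenly phased, successive equator crossings are 28.00/6 = 4.667° apart.
That is 4.667 × 111.3 = 519 km at the equator.

519 km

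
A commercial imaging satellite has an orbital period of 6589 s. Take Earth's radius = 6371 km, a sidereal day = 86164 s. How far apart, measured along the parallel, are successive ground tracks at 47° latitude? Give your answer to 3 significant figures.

Node shift per orbit = (6589.0/86164) × 360° = 27.53°.
Equatorial spacing = 27.53 × 111.2 km/° = 3061 km.
At 47° latitude, spacing = 3061 × cos(47°) = 2088 km.

2090 km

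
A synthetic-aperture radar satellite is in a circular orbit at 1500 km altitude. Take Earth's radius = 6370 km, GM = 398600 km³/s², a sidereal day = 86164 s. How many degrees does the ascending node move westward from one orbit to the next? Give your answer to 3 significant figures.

29.0°

Semi-major axis a = 6370 + 1500 = 7870 km. Period T = 2π√(a³/μ) = 2π√(7870³/398600) = 6948.2 s = 115.80 min.
During one orbit Earth rotates (6948.2 / 86164) × 360° = 29.03°.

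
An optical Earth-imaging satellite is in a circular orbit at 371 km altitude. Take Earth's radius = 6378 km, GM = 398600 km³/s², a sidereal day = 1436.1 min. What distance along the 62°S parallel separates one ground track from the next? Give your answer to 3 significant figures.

1200 km

Semi-major axis a = 6378 + 371 = 6749 km. Period T = 2π√(a³/μ) = 2π√(6749³/398600) = 5517.9 s = 91.96 min.
Node shift per orbit = (5517.9/86166) × 360° = 23.05°.
Equatorial spacing = 23.05 × 111.3 km/° = 2566 km.
At 62° latitude, spacing = 2566 × cos(62°) = 1205 km.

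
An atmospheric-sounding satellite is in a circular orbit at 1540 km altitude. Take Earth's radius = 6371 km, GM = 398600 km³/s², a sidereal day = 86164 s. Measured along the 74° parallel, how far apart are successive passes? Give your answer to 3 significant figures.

897 km

Semi-major axis a = 6371 + 1540 = 7911 km. Period T = 2π√(a³/μ) = 2π√(7911³/398600) = 7002.6 s = 116.71 min.
Node shift per orbit = (7002.6/86164) × 360° = 29.26°.
Equatorial spacing = 29.26 × 111.2 km/° = 3253 km.
At 74° latitude, spacing = 3253 × cos(74°) = 897 km.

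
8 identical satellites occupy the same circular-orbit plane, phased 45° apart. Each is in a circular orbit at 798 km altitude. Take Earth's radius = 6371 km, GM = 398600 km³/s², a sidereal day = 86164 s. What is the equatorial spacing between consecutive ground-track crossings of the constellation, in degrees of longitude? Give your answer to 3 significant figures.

Semi-major axis a = 6371 + 798 = 7169 km. Period T = 2π√(a³/μ) = 2π√(7169³/398600) = 6040.9 s = 100.68 min.
Single-satellite node shift = (6040.9/86164) × 360° = 25.24°.
With 8 satellites evenly phased, successive equator crossings are 25.24/8 = 3.155° apart.

3.15°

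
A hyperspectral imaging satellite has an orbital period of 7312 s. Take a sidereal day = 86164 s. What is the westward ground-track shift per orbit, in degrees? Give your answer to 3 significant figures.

During one orbit Earth rotates (7312.0 / 86164) × 360° = 30.55°.

30.6°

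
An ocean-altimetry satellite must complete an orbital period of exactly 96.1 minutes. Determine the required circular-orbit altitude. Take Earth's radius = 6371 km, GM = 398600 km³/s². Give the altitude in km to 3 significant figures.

579 km

T = 96.1 min = 5766.0 s.
From T = 2π√(a³/μ): a = (μ T²/4π²)^(1/3) = (398600 × 5766.0² / 4π²)^(1/3) = 6950 km.
Altitude h = a − R = 6950 − 6371 = 579 km.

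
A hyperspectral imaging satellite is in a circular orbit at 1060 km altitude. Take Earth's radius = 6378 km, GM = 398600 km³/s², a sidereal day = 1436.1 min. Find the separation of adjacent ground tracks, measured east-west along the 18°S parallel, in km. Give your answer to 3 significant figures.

2820 km

Semi-major axis a = 6378 + 1060 = 7438 km. Period T = 2π√(a³/μ) = 2π√(7438³/398600) = 6384.0 s = 106.40 min.
Node shift per orbit = (6384.0/86166) × 360° = 26.67°.
Equatorial spacing = 26.67 × 111.3 km/° = 2969 km.
At 18° latitude, spacing = 2969 × cos(18°) = 2824 km.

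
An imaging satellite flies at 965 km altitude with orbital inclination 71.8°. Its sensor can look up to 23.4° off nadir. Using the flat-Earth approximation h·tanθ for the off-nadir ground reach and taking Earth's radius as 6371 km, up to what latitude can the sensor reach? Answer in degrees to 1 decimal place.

75.6°

For a prograde orbit the ground track reaches latitude ±i = ±71.8°.
Sensor half-swath on the ground ≈ 965·tan(23.4°) = 418 km = 3.76° of latitude.
Maximum observable latitude ≈ 71.8 + 3.76 = 75.6°.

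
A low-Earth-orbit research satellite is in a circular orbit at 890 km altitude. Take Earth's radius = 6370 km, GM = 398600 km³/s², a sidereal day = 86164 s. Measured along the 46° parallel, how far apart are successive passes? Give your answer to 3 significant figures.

1990 km

Semi-major axis a = 6370 + 890 = 7260 km. Period T = 2π√(a³/μ) = 2π√(7260³/398600) = 6156.2 s = 102.60 min.
Node shift per orbit = (6156.2/86164) × 360° = 25.72°.
Equatorial spacing = 25.72 × 111.2 km/° = 2860 km.
At 46° latitude, spacing = 2860 × cos(46°) = 1986 km.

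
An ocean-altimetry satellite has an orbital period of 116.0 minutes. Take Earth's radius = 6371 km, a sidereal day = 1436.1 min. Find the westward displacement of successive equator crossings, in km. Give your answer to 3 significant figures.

T = 116.0 min = 6960.0 s.
During one orbit Earth rotates (6960.0 / 86166) × 360° = 29.08°.
At the equator that is 29.08° × (2π·6371/360) km/° = 29.08 × 111.2 = 3233 km.

3230 km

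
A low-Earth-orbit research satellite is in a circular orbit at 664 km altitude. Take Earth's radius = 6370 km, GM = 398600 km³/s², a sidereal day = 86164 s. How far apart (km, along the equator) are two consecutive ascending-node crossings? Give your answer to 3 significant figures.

Semi-major axis a = 6370 + 664 = 7034 km. Period T = 2π√(a³/μ) = 2π√(7034³/398600) = 5871.0 s = 97.85 min.
During one orbit Earth rotates (5871.0 / 86164) × 360° = 24.53°.
At the equator that is 24.53° × (2π·6370/360) km/° = 24.53 × 111.2 = 2727 km.

2730 km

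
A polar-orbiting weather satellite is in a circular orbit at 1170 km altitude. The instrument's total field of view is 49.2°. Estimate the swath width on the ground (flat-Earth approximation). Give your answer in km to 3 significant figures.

Half-angle = 49.2°/2 = 24.6°.
Swath width ≈ 2h·tan(θ/2) = 2 × 1170 × tan(24.6°) = 1071.3 km.

1070 km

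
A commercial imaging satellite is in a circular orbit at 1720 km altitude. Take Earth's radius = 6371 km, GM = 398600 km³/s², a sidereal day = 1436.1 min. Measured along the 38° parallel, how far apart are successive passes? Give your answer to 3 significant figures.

2650 km

Semi-major axis a = 6371 + 1720 = 8091 km. Period T = 2π√(a³/μ) = 2π√(8091³/398600) = 7242.9 s = 120.72 min.
Node shift per orbit = (7242.9/86166) × 360° = 30.26°.
Equatorial spacing = 30.26 × 111.2 km/° = 3365 km.
At 38° latitude, spacing = 3365 × cos(38°) = 2652 km.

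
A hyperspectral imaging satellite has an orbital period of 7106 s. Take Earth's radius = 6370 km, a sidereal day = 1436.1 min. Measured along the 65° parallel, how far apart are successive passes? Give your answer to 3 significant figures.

Node shift per orbit = (7106.0/86166) × 360° = 29.69°.
Equatorial spacing = 29.69 × 111.2 km/° = 3301 km.
At 65° latitude, spacing = 3301 × cos(65°) = 1395 km.

1390 km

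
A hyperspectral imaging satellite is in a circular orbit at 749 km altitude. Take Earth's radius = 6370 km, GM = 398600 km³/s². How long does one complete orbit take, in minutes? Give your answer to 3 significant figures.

Semi-major axis a = 6370 + 749 = 7119 km. Period T = 2π√(a³/μ) = 2π√(7119³/398600) = 5977.8 s = 99.63 min.

99.6 min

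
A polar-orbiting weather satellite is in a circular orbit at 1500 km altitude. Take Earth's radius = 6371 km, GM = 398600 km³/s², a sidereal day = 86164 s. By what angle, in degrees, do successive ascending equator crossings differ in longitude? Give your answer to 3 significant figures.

29.0°

Semi-major axis a = 6371 + 1500 = 7871 km. Period T = 2π√(a³/μ) = 2π√(7871³/398600) = 6949.5 s = 115.83 min.
During one orbit Earth rotates (6949.5 / 86164) × 360° = 29.04°.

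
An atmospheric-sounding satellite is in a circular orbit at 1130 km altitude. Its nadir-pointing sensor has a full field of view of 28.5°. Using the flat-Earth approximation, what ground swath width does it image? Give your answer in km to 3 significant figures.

574 km

Half-angle = 28.5°/2 = 14.25°.
Swath width ≈ 2h·tan(θ/2) = 2 × 1130 × tan(14.25°) = 574.0 km.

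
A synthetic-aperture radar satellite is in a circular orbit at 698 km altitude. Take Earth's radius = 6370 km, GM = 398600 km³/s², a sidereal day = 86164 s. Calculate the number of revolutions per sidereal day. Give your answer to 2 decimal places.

14.57

Semi-major axis a = 6370 + 698 = 7068 km. Period T = 2π√(a³/μ) = 2π√(7068³/398600) = 5913.7 s = 98.56 min.
Orbits per sidereal day = 86164 / 5913.7 = 14.570.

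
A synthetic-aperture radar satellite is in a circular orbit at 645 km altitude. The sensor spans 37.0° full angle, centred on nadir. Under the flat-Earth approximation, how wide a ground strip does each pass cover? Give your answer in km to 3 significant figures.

432 km

Half-angle = 37.0°/2 = 18.5°.
Swath width ≈ 2h·tan(θ/2) = 2 × 645 × tan(18.5°) = 431.6 km.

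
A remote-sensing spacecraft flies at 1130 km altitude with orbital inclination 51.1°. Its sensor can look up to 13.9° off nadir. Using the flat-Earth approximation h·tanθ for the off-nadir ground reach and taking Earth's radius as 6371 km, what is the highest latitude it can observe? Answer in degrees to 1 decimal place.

53.6°

For a prograde orbit the ground track reaches latitude ±i = ±51.1°.
Sensor half-swath on the ground ≈ 1130·tan(13.9°) = 280 km = 2.51° of latitude.
Maximum observable latitude ≈ 51.1 + 2.51 = 53.6°.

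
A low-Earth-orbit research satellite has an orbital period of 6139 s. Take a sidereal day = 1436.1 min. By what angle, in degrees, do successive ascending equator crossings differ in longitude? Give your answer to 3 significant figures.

25.6°

During one orbit Earth rotates (6139.0 / 86166) × 360° = 25.65°.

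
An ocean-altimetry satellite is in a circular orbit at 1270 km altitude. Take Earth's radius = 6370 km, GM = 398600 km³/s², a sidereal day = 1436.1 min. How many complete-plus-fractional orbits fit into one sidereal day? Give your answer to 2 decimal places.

12.97

Semi-major axis a = 6370 + 1270 = 7640 km. Period T = 2π√(a³/μ) = 2π√(7640³/398600) = 6645.9 s = 110.76 min.
Orbits per sidereal day = 86166 / 6645.9 = 12.965.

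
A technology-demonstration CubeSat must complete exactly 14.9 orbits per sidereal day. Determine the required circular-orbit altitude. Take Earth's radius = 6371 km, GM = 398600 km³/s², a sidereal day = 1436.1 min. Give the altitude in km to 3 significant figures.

Required period T = 86166 / 14.9 = 5783.0 s.
From T = 2π√(a³/μ): a = (μ T²/4π²)^(1/3) = (398600 × 5783.0² / 4π²)^(1/3) = 6963 km.
Altitude h = a − R = 6963 − 6371 = 592 km.

592 km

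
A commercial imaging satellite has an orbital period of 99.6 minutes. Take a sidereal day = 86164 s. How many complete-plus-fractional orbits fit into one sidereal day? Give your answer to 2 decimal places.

T = 99.6 min = 5976.0 s.
Orbits per sidereal day = 86164 / 5976.0 = 14.418.

14.42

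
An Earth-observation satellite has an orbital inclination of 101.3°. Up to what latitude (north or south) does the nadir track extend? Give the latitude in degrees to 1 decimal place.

Retrograde orbit: the ground track reaches ±(180° − i) = ±(180 − 101.3) = ±78.7°.

78.7°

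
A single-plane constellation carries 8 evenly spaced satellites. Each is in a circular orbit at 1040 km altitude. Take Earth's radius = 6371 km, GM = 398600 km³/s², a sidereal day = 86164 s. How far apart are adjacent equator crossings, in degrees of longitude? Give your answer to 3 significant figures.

Semi-major axis a = 6371 + 1040 = 7411 km. Period T = 2π√(a³/μ) = 2π√(7411³/398600) = 6349.3 s = 105.82 min.
Single-satellite node shift = (6349.3/86164) × 360° = 26.53°.
With 8 satellites evenly phased, successive equator crossings are 26.53/8 = 3.316° apart.

3.32°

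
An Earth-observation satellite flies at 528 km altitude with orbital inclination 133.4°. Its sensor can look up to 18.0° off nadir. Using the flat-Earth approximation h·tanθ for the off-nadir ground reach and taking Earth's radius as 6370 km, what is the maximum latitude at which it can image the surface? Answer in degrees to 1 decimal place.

48.1°

Retrograde orbit: the ground track reaches ±(180° − i) = ±(180 − 133.4) = ±46.6°.
Sensor half-swath on the ground ≈ 528·tan(18.0°) = 172 km = 1.54° of latitude.
Maximum observable latitude ≈ 46.6 + 1.54 = 48.1°.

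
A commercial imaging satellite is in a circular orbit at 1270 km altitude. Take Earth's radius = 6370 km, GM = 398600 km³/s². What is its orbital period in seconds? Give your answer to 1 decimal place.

Semi-major axis a = 6370 + 1270 = 7640 km. Period T = 2π√(a³/μ) = 2π√(7640³/398600) = 6645.9 s = 110.76 min.

6645.9 seconds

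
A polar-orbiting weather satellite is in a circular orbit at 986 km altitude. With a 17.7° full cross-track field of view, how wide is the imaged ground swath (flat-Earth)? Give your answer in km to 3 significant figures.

307 km

Half-angle = 17.7°/2 = 8.85°.
Swath width ≈ 2h·tan(θ/2) = 2 × 986 × tan(8.85°) = 307.0 km.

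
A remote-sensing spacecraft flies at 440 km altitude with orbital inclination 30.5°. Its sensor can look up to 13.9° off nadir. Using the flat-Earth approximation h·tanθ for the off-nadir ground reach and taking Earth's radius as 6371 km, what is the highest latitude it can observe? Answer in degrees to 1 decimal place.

31.5°

For a prograde orbit the ground track reaches latitude ±i = ±30.5°.
Sensor half-swath on the ground ≈ 440·tan(13.9°) = 109 km = 0.98° of latitude.
Maximum observable latitude ≈ 30.5 + 0.98 = 31.5°.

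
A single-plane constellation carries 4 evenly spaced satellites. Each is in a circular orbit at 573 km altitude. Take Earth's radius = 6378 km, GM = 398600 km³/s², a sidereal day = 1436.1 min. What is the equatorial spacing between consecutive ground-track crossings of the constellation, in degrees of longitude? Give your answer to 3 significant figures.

Semi-major axis a = 6378 + 573 = 6951 km. Period T = 2π√(a³/μ) = 2π√(6951³/398600) = 5767.4 s = 96.12 min.
Single-satellite node shift = (5767.4/86166) × 360° = 24.10°.
With 4 satellites evenly phased, successive equator crossings are 24.10/4 = 6.024° apart.

6.02°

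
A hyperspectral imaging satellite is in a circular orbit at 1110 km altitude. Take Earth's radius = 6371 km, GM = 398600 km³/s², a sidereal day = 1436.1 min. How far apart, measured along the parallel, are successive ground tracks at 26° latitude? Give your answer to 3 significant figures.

2690 km

Semi-major axis a = 6371 + 1110 = 7481 km. Period T = 2π√(a³/μ) = 2π√(7481³/398600) = 6439.5 s = 107.32 min.
Node shift per orbit = (6439.5/86166) × 360° = 26.90°.
Equatorial spacing = 26.90 × 111.2 km/° = 2992 km.
At 26° latitude, spacing = 2992 × cos(26°) = 2689 km.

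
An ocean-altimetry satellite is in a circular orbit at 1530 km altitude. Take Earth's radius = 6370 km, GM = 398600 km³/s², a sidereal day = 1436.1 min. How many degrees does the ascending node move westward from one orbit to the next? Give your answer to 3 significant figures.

29.2°

Semi-major axis a = 6370 + 1530 = 7900 km. Period T = 2π√(a³/μ) = 2π√(7900³/398600) = 6988.0 s = 116.47 min.
During one orbit Earth rotates (6988.0 / 86166) × 360° = 29.20°.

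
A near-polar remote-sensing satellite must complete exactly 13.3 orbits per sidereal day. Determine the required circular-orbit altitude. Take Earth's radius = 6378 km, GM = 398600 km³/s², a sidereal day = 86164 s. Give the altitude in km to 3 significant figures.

1130 km

Required period T = 86164 / 13.3 = 6478.5 s.
From T = 2π√(a³/μ): a = (μ T²/4π²)^(1/3) = (398600 × 6478.5² / 4π²)^(1/3) = 7511 km.
Altitude h = a − R = 7511 − 6378 = 1133 km.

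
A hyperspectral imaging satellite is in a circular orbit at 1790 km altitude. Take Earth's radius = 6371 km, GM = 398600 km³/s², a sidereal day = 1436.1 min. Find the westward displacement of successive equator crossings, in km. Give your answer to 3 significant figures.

Semi-major axis a = 6371 + 1790 = 8161 km. Period T = 2π√(a³/μ) = 2π√(8161³/398600) = 7337.1 s = 122.29 min.
During one orbit Earth rotates (7337.1 / 86166) × 360° = 30.65°.
At the equator that is 30.65° × (2π·6371/360) km/° = 30.65 × 111.2 = 3409 km.

3410 km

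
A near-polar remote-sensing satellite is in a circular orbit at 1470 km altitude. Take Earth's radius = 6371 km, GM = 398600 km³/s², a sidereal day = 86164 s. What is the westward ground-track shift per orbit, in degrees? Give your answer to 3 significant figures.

Semi-major axis a = 6371 + 1470 = 7841 km. Period T = 2π√(a³/μ) = 2π√(7841³/398600) = 6909.8 s = 115.16 min.
During one orbit Earth rotates (6909.8 / 86164) × 360° = 28.87°.

28.9°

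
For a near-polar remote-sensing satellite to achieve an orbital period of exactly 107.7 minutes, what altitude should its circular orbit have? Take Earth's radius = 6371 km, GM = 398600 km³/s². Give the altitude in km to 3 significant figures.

1130 km

T = 107.7 min = 6462.0 s.
From T = 2π√(a³/μ): a = (μ T²/4π²)^(1/3) = (398600 × 6462.0² / 4π²)^(1/3) = 7498 km.
Altitude h = a − R = 7498 − 6371 = 1127 km.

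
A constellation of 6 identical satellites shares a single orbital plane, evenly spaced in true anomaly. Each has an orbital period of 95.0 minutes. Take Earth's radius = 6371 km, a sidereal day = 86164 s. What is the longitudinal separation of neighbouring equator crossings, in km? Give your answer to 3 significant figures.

441 km

T = 95.0 min = 5700.0 s.
Single-satellite node shift = (5700.0/86164) × 360° = 23.82°.
With 6 satellites evenly phased, successive equator crossings are 23.82/6 = 3.969° apart.
That is 3.969 × 111.2 = 441 km at the equator.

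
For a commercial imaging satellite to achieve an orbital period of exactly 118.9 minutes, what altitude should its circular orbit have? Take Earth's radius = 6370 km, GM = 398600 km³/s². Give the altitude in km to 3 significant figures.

1640 km

T = 118.9 min = 7134.0 s.
From T = 2π√(a³/μ): a = (μ T²/4π²)^(1/3) = (398600 × 7134.0² / 4π²)^(1/3) = 8010 km.
Altitude h = a − R = 8010 − 6370 = 1640 km.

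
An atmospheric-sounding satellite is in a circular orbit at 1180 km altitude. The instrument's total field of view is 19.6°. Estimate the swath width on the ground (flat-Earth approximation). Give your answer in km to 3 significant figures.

408 km

Half-angle = 19.6°/2 = 9.8°.
Swath width ≈ 2h·tan(θ/2) = 2 × 1180 × tan(9.8°) = 407.6 km.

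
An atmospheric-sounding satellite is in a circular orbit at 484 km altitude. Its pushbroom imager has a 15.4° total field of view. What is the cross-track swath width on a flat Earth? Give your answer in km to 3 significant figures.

131 km

Half-angle = 15.4°/2 = 7.7°.
Swath width ≈ 2h·tan(θ/2) = 2 × 484 × tan(7.7°) = 130.9 km.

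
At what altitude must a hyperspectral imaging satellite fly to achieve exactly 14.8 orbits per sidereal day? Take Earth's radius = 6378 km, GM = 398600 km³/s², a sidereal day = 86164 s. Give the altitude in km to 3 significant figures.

Required period T = 86164 / 14.8 = 5821.9 s.
From T = 2π√(a³/μ): a = (μ T²/4π²)^(1/3) = (398600 × 5821.9² / 4π²)^(1/3) = 6995 km.
Altitude h = a − R = 6995 − 6378 = 617 km.

617 km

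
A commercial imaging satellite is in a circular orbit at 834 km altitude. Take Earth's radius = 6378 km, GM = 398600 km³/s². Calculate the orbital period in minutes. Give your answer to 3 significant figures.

Semi-major axis a = 6378 + 834 = 7212 km. Period T = 2π√(a³/μ) = 2π√(7212³/398600) = 6095.3 s = 101.59 min.

102 min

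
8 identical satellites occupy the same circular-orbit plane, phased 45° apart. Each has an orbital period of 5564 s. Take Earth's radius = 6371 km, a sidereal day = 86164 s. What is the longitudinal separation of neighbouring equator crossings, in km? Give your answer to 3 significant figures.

Single-satellite node shift = (5564.0/86164) × 360° = 23.25°.
With 8 satellites evenly phased, successive equator crossings are 23.25/8 = 2.906° apart.
That is 2.906 × 111.2 = 323 km at the equator.

323 km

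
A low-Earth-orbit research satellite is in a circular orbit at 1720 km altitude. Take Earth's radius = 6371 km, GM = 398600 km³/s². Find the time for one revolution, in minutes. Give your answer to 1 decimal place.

Semi-major axis a = 6371 + 1720 = 8091 km. Period T = 2π√(a³/μ) = 2π√(8091³/398600) = 7242.9 s = 120.72 min.

120.7 min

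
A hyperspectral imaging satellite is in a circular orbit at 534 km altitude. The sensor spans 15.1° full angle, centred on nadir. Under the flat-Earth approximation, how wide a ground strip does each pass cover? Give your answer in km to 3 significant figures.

Half-angle = 15.1°/2 = 7.55°.
Swath width ≈ 2h·tan(θ/2) = 2 × 534 × tan(7.55°) = 141.6 km.

142 km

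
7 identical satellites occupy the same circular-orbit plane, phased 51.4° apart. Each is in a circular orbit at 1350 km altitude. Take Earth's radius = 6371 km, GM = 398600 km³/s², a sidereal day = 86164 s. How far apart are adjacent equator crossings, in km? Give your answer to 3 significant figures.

448 km

Semi-major axis a = 6371 + 1350 = 7721 km. Period T = 2π√(a³/μ) = 2π√(7721³/398600) = 6751.8 s = 112.53 min.
Single-satellite node shift = (6751.8/86164) × 360° = 28.21°.
With 7 satellites evenly phased, successive equator crossings are 28.21/7 = 4.030° apart.
That is 4.030 × 111.2 = 448 km at the equator.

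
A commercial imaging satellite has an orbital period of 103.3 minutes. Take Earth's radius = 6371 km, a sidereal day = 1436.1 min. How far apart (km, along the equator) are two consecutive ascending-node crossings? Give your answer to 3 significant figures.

T = 103.3 min = 6198.0 s.
During one orbit Earth rotates (6198.0 / 86166) × 360° = 25.90°.
At the equator that is 25.90° × (2π·6371/360) km/° = 25.90 × 111.2 = 2879 km.

2880 km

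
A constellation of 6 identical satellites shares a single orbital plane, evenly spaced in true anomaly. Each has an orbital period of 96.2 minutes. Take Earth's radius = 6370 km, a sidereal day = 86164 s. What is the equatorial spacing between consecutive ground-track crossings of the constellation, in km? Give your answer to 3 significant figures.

447 km

T = 96.2 min = 5772.0 s.
Single-satellite node shift = (5772.0/86164) × 360° = 24.12°.
With 6 satellites evenly phased, successive equator crossings are 24.12/6 = 4.019° apart.
That is 4.019 × 111.2 = 447 km at the equator.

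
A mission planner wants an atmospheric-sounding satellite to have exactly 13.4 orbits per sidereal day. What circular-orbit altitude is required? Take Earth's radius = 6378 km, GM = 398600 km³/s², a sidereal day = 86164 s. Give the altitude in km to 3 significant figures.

1100 km

Required period T = 86164 / 13.4 = 6430.1 s.
From T = 2π√(a³/μ): a = (μ T²/4π²)^(1/3) = (398600 × 6430.1² / 4π²)^(1/3) = 7474 km.
Altitude h = a − R = 7474 − 6378 = 1096 km.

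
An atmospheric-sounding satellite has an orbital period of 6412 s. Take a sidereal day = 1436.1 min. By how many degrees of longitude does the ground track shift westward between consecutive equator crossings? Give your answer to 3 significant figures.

During one orbit Earth rotates (6412.0 / 86166) × 360° = 26.79°.

26.8°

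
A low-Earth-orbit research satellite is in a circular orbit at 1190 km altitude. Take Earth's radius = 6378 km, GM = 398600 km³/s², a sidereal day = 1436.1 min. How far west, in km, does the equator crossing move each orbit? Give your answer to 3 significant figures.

Semi-major axis a = 6378 + 1190 = 7568 km. Period T = 2π√(a³/μ) = 2π√(7568³/398600) = 6552.1 s = 109.20 min.
During one orbit Earth rotates (6552.1 / 86166) × 360° = 27.37°.
At the equator that is 27.37° × (2π·6378/360) km/° = 27.37 × 111.3 = 3047 km.

3050 km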